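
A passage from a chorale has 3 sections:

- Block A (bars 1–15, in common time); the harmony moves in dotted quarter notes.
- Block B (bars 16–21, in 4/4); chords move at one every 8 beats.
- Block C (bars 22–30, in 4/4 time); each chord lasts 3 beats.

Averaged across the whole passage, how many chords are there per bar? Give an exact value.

11/6 chords per bar

A: 15 bars of 4 beats is 60 beats; at 1.5 beats each that's 40 chords.
B: 6 bars of 4 beats is 24 beats; at 8 beats each that's 3 chords.
C: 9 bars of 4 beats is 36 beats; at 3 beats each that's 12 chords.
Overall: 55 chords over 30 bars → 55/30 = 11/6 chords per bar.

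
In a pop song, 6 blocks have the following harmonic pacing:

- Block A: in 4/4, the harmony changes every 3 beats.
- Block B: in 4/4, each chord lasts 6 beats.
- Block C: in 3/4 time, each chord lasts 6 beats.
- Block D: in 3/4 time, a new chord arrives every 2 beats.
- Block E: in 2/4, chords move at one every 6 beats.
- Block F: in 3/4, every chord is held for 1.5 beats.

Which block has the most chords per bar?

Block F

A: 4/3 = 4/3 chords/bar.
B: 4/6 = 2/3 chords/bar.
C: 3/6 = 0.5 chords/bar.
D: 3/2 = 1.5 chords/bar.
E: 2/6 = 1/3 chords/bar.
F: 3/1.5 = 2 chords/bar.
Fastest is F at 2 chords/bar.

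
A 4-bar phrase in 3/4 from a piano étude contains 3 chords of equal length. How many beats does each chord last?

4 bars × 3 beats/bar = 12 beats total.
12 beats ÷ 3 chords = 4 beats per chord.
(That is a whole note.)

4 beats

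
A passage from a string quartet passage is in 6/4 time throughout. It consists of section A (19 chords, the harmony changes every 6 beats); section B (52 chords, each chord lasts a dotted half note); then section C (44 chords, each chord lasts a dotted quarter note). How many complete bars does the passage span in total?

A: 19 × 6 = 114 beats = 19 bars.
B: 52 × 3 = 156 beats = 26 bars.
C: 44 × 1.5 = 66 beats = 11 bars.
Total: 19 + 26 + 11 = 56 bars.

56 bars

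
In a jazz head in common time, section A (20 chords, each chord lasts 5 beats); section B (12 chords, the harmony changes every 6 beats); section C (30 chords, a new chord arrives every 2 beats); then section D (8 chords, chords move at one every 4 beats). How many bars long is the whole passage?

66 bars

A: 20 × 5 = 100 beats = 25 bars.
B: 12 × 6 = 72 beats = 18 bars.
C: 30 × 2 = 60 beats = 15 bars.
D: 8 × 4 = 32 beats = 8 bars.
Total: 25 + 18 + 15 + 8 = 66 bars.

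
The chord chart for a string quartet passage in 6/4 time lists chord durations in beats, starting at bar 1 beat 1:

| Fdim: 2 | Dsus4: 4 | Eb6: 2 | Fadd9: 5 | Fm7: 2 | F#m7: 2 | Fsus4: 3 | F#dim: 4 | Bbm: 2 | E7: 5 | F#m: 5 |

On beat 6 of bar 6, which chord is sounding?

Beat 6 of bar 6 is beat (6−1)×6 + 6 = 36 overall.
Running totals: Fdim ends at 2, Dsus4 ends at 6, Eb6 ends at 8, Fadd9 ends at 13, Fm7 ends at 15, F#m7 ends at 17, Fsus4 ends at 20, F#dim ends at 24, Bbm ends at 26, E7 ends at 31, F#m ends at 36.
Beat 36 falls within F#m.

F#m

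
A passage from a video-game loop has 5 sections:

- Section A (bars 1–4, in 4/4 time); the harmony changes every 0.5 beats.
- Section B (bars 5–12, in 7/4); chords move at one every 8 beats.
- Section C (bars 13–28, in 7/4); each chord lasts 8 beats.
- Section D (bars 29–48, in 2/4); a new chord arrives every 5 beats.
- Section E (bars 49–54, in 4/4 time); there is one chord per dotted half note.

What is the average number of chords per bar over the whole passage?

23/18 chords per bar

A: 4 × 4 = 16 beats ÷ 0.5 = 32 chords.
B: 8 × 7 = 56 beats ÷ 8 = 7 chords.
C: 16 × 7 = 112 beats ÷ 8 = 14 chords.
D: 20 × 2 = 40 beats ÷ 5 = 8 chords.
E: 6 × 4 = 24 beats ÷ 3 = 8 chords.
Overall: 69 chords over 54 bars → 69/54 = 23/18 chords per bar.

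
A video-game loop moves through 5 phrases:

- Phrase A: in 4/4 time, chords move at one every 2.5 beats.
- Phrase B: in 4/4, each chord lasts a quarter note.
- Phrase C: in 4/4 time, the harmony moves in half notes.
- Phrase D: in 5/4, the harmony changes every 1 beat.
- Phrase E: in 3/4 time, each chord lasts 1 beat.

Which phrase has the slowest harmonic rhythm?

A: 4/2.5 = 1.6 chords/bar.
B: 4/1 = 4 chords/bar.
C: 4/2 = 2 chords/bar.
D: 5/1 = 5 chords/bar.
E: 3/1 = 3 chords/bar.
Slowest is A at 1.6 chords/bar.

Phrase A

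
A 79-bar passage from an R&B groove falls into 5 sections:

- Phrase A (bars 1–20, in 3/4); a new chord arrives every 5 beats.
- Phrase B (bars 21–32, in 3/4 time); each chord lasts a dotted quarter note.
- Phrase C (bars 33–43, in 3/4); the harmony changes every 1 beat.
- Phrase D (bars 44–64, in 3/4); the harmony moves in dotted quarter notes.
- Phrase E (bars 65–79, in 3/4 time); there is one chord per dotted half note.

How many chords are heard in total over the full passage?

A: 20·3 = 60 beats, 60/5 = 12 chords.
B: 12·3 = 36 beats, 36/1.5 = 24 chords.
C: 11·3 = 33 beats, 33/1 = 33 chords.
D: 21·3 = 63 beats, 63/1.5 = 42 chords.
E: 15·3 = 45 beats, 45/3 = 15 chords.
Total: 12 + 24 + 33 + 42 + 15 = 126.

126 chords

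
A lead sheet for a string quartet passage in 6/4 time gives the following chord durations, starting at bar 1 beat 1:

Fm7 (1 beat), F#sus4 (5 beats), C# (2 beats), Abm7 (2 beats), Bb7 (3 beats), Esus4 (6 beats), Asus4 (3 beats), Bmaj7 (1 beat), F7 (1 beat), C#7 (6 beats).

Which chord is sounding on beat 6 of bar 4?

F7

Beat 6 of bar 4 is beat (4−1)×6 + 6 = 24 overall.
Running totals: Fm7 ends at 1, F#sus4 ends at 6, C# ends at 8, Abm7 ends at 10, Bb7 ends at 13, Esus4 ends at 19, Asus4 ends at 22, Bmaj7 ends at 23, F7 ends at 24.
Beat 24 falls within F7.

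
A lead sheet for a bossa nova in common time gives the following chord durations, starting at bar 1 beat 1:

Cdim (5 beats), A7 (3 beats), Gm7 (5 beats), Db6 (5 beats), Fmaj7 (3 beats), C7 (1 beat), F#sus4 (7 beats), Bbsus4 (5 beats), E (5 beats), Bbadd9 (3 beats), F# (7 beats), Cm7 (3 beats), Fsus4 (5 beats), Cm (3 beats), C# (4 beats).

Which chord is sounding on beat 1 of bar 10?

Beat 1 of bar 10 is beat (10−1)×4 + 1 = 37 overall.
Running totals: Cdim ends at 5, A7 ends at 8, Gm7 ends at 13, Db6 ends at 18, Fmaj7 ends at 21, C7 ends at 22, F#sus4 ends at 29, Bbsus4 ends at 34, E ends at 39.
Beat 37 falls within E.

E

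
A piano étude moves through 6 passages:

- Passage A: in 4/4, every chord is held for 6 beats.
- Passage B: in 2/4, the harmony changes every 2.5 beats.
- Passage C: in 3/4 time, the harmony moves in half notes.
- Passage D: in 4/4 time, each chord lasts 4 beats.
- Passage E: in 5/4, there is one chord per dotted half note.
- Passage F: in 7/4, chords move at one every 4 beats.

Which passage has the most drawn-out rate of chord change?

A: each chord is 6 beats in 4/4, so 2/3 per bar.
B: each chord is 2.5 beats in 2/4, so 0.8 per bar.
C: each chord is 2 beats in 3/4, so 1.5 per bar.
D: each chord is 4 beats in 4/4, so 1 per bar.
E: each chord is 3 beats in 5/4, so 5/3 per bar.
F: each chord is 4 beats in 7/4, so 1.75 per bar.
Slowest is A at 2/3 chords/bar.

Passage A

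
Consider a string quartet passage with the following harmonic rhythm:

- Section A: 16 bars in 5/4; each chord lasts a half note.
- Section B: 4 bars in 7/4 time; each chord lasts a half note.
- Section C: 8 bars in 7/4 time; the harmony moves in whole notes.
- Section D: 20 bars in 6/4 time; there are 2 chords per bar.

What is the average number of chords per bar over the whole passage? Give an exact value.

A: 16 bars of 5 beats is 80 beats; at 2 beats each that's 40 chords.
B: 4 bars of 7 beats is 28 beats; at 2 beats each that's 14 chords.
C: 8 bars of 7 beats is 56 beats; at 4 beats each that's 14 chords.
D: 20 bars of 6 beats is 120 beats; at 3 beats each that's 40 chords.
Overall: 108 chords over 48 bars → 108/48 = 2.25 chords per bar.

2.25 chords per bar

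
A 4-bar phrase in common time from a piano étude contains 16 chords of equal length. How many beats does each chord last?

4 bars × 4 beats/bar = 16 beats total.
16 beats ÷ 16 chords = 1 beats per chord.
(That is a quarter note.)

1 beat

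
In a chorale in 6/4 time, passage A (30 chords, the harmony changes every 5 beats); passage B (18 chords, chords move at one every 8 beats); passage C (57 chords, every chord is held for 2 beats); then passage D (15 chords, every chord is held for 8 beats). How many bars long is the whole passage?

88 bars

A: 30 × 5 = 150 beats = 25 bars.
B: 18 × 8 = 144 beats = 24 bars.
C: 57 × 2 = 114 beats = 19 bars.
D: 15 × 8 = 120 beats = 20 bars.
Total: 25 + 24 + 19 + 20 = 88 bars.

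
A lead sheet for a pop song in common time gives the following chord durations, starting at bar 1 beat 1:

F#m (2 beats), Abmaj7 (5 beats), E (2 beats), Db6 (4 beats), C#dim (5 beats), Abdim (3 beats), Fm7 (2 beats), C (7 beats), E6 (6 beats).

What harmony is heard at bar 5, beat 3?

Abdim

Beat 3 of bar 5 is beat (5−1)×4 + 3 = 19 overall.
Running totals: F#m ends at 2, Abmaj7 ends at 7, E ends at 9, Db6 ends at 13, C#dim ends at 18, Abdim ends at 21.
Beat 19 falls within Abdim.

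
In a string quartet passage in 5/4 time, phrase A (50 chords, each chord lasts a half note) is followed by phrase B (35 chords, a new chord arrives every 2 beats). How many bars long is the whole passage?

A: 50 × 2 = 100 beats = 20 bars.
B: 35 × 2 = 70 beats = 14 bars.
Total: 20 + 14 = 34 bars.

34 bars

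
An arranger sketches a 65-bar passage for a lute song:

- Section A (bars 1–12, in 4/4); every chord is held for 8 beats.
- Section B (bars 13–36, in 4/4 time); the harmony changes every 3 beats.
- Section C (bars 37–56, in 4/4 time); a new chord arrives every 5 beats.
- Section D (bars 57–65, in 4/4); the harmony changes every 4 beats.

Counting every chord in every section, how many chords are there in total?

A has 48 beats and chords last 8 each, so 6 chords.
B has 96 beats and chords last 3 each, so 32 chords.
C has 80 beats and chords last 5 each, so 16 chords.
D has 36 beats and chords last 4 each, so 9 chords.
Total: 6 + 32 + 16 + 9 = 63.

63 chords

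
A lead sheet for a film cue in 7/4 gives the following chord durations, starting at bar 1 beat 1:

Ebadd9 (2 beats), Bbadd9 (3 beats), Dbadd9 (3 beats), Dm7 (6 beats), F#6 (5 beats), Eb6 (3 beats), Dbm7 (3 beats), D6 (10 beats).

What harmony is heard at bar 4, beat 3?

Beat 3 of bar 4 is beat (4−1)×7 + 3 = 24 overall.
Running totals: Ebadd9 ends at 2, Bbadd9 ends at 5, Dbadd9 ends at 8, Dm7 ends at 14, F#6 ends at 19, Eb6 ends at 22, Dbm7 ends at 25.
Beat 24 falls within Dbm7.

Dbm7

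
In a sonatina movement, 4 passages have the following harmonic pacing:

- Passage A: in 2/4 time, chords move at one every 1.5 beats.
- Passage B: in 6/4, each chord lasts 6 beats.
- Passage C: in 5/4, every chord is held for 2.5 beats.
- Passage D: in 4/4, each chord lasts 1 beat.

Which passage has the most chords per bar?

Passage D

A: 2 beats/bar ÷ 1.5 beats/chord = 4/3 chords/bar.
B: 6 beats/bar ÷ 6 beats/chord = 1 chord/bar.
C: 5 beats/bar ÷ 2.5 beats/chord = 2 chords/bar.
D: 4 beats/bar ÷ 1 beat/chord = 4 chords/bar.
Fastest is D at 4 chords/bar.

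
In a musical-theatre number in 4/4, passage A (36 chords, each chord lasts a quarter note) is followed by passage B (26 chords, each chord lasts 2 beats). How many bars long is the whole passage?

A: 36 × 1 = 36 beats = 9 bars.
B: 26 × 2 = 52 beats = 13 bars.
Total: 9 + 13 = 22 bars.

22 bars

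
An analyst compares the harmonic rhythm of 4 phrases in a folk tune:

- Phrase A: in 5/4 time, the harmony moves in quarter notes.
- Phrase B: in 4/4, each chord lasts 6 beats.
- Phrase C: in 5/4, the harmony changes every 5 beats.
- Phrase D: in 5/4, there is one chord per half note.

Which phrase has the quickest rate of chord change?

Phrase A

A: 5 beats/bar ÷ 1 beat/chord = 5 chords/bar.
B: 4 beats/bar ÷ 6 beats/chord = 2/3 chords/bar.
C: 5 beats/bar ÷ 5 beats/chord = 1 chord/bar.
D: 5 beats/bar ÷ 2 beats/chord = 2.5 chords/bar.
Fastest is A at 5 chords/bar.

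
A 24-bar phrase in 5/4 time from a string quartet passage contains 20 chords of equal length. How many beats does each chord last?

24 bars × 5 beats/bar = 120 beats total.
120 beats ÷ 20 chords = 6 beats per chord.

6 beats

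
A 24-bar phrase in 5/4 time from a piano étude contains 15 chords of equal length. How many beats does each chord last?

24 bars × 5 beats/bar = 120 beats total.
120 beats ÷ 15 chords = 8 beats per chord.

8 beats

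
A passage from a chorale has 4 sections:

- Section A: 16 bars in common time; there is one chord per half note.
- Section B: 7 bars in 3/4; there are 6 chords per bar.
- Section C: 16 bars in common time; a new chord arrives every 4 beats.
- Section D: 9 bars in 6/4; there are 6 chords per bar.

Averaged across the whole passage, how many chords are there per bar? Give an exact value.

A: 16 bars of 4 beats is 64 beats; at 2 beats each that's 32 chords.
B: 7 bars of 3 beats is 21 beats; at 0.5 beats each that's 42 chords.
C: 16 bars of 4 beats is 64 beats; at 4 beats each that's 16 chords.
D: 9 bars of 6 beats is 54 beats; at 1 beat each that's 54 chords.
Overall: 144 chords over 48 bars → 144/48 = 3 chords per bar.

3 chords per bar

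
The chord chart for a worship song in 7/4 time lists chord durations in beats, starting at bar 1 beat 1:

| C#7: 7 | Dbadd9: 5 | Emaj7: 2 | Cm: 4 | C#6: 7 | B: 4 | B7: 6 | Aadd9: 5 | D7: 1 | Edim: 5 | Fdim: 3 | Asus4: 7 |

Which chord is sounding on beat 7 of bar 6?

Beat 7 of bar 6 is beat (6−1)×7 + 7 = 42 overall.
Running totals: C#7 ends at 7, Dbadd9 ends at 12, Emaj7 ends at 14, Cm ends at 18, C#6 ends at 25, B ends at 29, B7 ends at 35, Aadd9 ends at 40, D7 ends at 41, Edim ends at 46.
Beat 42 falls within Edim.

Edim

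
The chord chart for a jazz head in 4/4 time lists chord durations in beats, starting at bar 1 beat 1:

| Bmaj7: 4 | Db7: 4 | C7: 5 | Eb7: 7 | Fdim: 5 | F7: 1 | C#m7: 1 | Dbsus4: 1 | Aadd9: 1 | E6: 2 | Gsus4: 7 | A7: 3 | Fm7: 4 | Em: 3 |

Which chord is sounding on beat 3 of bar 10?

Beat 3 of bar 10 is beat (10−1)×4 + 3 = 39 overall.
Running totals: Bmaj7 ends at 4, Db7 ends at 8, C7 ends at 13, Eb7 ends at 20, Fdim ends at 25, F7 ends at 26, C#m7 ends at 27, Dbsus4 ends at 28, Aadd9 ends at 29, E6 ends at 31, Gsus4 ends at 38, A7 ends at 41.
Beat 39 falls within A7.

A7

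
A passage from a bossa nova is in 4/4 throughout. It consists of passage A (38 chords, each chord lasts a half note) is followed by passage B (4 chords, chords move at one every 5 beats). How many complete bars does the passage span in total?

A: 38 × 2 = 76 beats = 19 bars.
B: 4 × 5 = 20 beats = 5 bars.
Total: 19 + 5 = 24 bars.

24 bars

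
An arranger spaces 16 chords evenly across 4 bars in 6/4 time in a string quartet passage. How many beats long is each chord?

4 bars × 6 beats/bar = 24 beats total.
24 beats ÷ 16 chords = 1.5 beats per chord.
(That is a dotted quarter note.)

1.5 beats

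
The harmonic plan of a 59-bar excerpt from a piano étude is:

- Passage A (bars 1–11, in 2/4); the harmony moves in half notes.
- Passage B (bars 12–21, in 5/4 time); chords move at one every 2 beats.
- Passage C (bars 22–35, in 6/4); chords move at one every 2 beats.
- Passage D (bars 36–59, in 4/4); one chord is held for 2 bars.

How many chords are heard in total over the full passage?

A: 11·2 = 22 beats, 22/2 = 11 chords.
B: 10·5 = 50 beats, 50/2 = 25 chords.
C: 14·6 = 84 beats, 84/2 = 42 chords.
D: 24·4 = 96 beats, 96/8 = 12 chords.
Total: 11 + 25 + 42 + 12 = 90.

90 chords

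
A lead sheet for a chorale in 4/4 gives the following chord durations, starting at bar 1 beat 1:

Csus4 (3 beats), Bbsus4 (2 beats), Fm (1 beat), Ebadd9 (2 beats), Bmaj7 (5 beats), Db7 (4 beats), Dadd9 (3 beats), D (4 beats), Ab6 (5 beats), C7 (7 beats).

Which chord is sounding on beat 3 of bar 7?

Beat 3 of bar 7 is beat (7−1)×4 + 3 = 27 overall.
Running totals: Csus4 ends at 3, Bbsus4 ends at 5, Fm ends at 6, Ebadd9 ends at 8, Bmaj7 ends at 13, Db7 ends at 17, Dadd9 ends at 20, D ends at 24, Ab6 ends at 29.
Beat 27 falls within Ab6.

Ab6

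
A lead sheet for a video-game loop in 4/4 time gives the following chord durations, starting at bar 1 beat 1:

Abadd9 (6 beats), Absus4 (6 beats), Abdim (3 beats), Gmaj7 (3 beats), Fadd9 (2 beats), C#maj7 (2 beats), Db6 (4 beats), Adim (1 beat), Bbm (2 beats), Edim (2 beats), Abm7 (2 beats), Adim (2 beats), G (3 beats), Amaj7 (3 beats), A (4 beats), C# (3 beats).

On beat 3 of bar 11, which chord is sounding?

Beat 3 of bar 11 is beat (11−1)×4 + 3 = 43 overall.
Running totals: Abadd9 ends at 6, Absus4 ends at 12, Abdim ends at 15, Gmaj7 ends at 18, Fadd9 ends at 20, C#maj7 ends at 22, Db6 ends at 26, Adim ends at 27, Bbm ends at 29, Edim ends at 31, Abm7 ends at 33, Adim ends at 35, G ends at 38, Amaj7 ends at 41, A ends at 45.
Beat 43 falls within A.

A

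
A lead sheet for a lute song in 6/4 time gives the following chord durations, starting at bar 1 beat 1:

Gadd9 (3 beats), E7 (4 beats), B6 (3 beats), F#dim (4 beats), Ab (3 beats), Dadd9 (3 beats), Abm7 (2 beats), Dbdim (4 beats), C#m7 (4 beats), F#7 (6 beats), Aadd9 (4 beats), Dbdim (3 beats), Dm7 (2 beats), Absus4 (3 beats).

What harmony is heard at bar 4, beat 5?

Beat 5 of bar 4 is beat (4−1)×6 + 5 = 23 overall.
Running totals: Gadd9 ends at 3, E7 ends at 7, B6 ends at 10, F#dim ends at 14, Ab ends at 17, Dadd9 ends at 20, Abm7 ends at 22, Dbdim ends at 26.
Beat 23 falls within Dbdim.

Dbdim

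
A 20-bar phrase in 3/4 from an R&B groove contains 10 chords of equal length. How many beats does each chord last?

6 beats

20 bars × 3 beats/bar = 60 beats total.
60 beats ÷ 10 chords = 6 beats per chord.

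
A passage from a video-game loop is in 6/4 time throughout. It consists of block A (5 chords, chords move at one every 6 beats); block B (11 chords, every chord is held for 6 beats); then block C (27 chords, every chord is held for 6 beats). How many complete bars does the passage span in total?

A: 5 × 6 = 30 beats = 5 bars.
B: 11 × 6 = 66 beats = 11 bars.
C: 27 × 6 = 162 beats = 27 bars.
Total: 5 + 11 + 27 = 43 bars.

43 bars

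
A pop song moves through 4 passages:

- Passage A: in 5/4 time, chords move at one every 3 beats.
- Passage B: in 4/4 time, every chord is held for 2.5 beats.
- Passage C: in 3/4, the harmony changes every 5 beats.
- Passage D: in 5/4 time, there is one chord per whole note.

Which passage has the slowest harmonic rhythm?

A: each chord is 3 beats in 5/4, so 5/3 per bar.
B: each chord is 2.5 beats in 4/4, so 1.6 per bar.
C: each chord is 5 beats in 3/4, so 0.6 per bar.
D: each chord is 4 beats in 5/4, so 1.25 per bar.
Slowest is C at 0.6 chords/bar.

Passage C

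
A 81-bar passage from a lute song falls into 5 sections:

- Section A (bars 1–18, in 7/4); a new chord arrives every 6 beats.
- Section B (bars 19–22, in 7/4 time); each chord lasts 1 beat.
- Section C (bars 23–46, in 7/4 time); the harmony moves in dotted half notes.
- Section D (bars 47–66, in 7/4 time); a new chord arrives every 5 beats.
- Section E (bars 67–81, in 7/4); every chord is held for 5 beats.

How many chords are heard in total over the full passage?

A has 126 beats and chords last 6 each, so 21 chords.
B has 28 beats and chords last 1 each, so 28 chords.
C has 168 beats and chords last 3 each, so 56 chords.
D has 140 beats and chords last 5 each, so 28 chords.
E has 105 beats and chords last 5 each, so 21 chords.
Total: 21 + 28 + 56 + 28 + 21 = 154.

154 chords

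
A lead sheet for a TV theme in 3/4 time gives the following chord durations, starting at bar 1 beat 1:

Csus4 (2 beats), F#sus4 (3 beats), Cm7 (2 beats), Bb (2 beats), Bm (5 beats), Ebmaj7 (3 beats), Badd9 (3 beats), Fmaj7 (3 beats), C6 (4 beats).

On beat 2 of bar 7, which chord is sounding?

Beat 2 of bar 7 is beat (7−1)×3 + 2 = 20 overall.
Running totals: Csus4 ends at 2, F#sus4 ends at 5, Cm7 ends at 7, Bb ends at 9, Bm ends at 14, Ebmaj7 ends at 17, Badd9 ends at 20.
Beat 20 falls within Badd9.

Badd9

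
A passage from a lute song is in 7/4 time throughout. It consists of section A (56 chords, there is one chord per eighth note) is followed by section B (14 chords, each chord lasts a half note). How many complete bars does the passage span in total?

8 bars

A: 56 × 0.5 = 28 beats = 4 bars.
B: 14 × 2 = 28 beats = 4 bars.
Total: 4 + 4 = 8 bars.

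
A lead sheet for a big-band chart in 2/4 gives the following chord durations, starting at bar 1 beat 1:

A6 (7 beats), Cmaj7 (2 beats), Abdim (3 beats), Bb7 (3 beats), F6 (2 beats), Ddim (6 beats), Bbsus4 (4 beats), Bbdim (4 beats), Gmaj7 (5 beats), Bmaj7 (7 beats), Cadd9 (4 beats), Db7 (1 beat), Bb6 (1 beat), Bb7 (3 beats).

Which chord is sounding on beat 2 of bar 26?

Bb7

Beat 2 of bar 26 is beat (26−1)×2 + 2 = 52 overall.
Running totals: A6 ends at 7, Cmaj7 ends at 9, Abdim ends at 12, Bb7 ends at 15, F6 ends at 17, Ddim ends at 23, Bbsus4 ends at 27, Bbdim ends at 31, Gmaj7 ends at 36, Bmaj7 ends at 43, Cadd9 ends at 47, Db7 ends at 48, Bb6 ends at 49, Bb7 ends at 52.
Beat 52 falls within Bb7.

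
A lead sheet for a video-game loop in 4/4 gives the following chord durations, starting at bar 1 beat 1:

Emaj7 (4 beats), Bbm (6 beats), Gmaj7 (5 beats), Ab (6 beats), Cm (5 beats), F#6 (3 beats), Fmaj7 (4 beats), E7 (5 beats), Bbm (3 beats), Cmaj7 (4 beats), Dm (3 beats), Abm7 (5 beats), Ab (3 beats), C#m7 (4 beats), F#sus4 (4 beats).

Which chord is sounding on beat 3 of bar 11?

Cmaj7

Beat 3 of bar 11 is beat (11−1)×4 + 3 = 43 overall.
Running totals: Emaj7 ends at 4, Bbm ends at 10, Gmaj7 ends at 15, Ab ends at 21, Cm ends at 26, F#6 ends at 29, Fmaj7 ends at 33, E7 ends at 38, Bbm ends at 41, Cmaj7 ends at 45.
Beat 43 falls within Cmaj7.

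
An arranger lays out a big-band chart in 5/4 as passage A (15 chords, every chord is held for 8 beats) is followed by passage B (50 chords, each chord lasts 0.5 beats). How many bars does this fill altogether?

A: 15 × 8 = 120 beats = 24 bars.
B: 50 × 0.5 = 25 beats = 5 bars.
Total: 24 + 5 = 29 bars.

29 bars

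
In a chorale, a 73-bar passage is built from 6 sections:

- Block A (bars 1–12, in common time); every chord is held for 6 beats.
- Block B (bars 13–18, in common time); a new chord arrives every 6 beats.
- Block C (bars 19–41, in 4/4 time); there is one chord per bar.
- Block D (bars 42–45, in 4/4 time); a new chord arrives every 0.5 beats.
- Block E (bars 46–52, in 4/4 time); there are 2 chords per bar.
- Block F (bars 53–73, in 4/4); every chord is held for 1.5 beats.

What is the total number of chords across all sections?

137 chords

A: 12·4 = 48 beats, 48/6 = 8 chords.
B: 6·4 = 24 beats, 24/6 = 4 chords.
C: 23·4 = 92 beats, 92/4 = 23 chords.
D: 4·4 = 16 beats, 16/0.5 = 32 chords.
E: 7·4 = 28 beats, 28/2 = 14 chords.
F: 21·4 = 84 beats, 84/1.5 = 56 chords.
Total: 8 + 4 + 23 + 32 + 14 + 56 = 137.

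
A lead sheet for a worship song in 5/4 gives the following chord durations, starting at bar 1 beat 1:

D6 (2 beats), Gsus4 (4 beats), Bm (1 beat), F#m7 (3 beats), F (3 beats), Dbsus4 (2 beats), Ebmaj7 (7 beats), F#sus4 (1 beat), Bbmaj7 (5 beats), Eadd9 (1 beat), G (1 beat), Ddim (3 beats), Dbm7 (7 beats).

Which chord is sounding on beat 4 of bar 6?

Eadd9

Beat 4 of bar 6 is beat (6−1)×5 + 4 = 29 overall.
Running totals: D6 ends at 2, Gsus4 ends at 6, Bm ends at 7, F#m7 ends at 10, F ends at 13, Dbsus4 ends at 15, Ebmaj7 ends at 22, F#sus4 ends at 23, Bbmaj7 ends at 28, Eadd9 ends at 29.
Beat 29 falls within Eadd9.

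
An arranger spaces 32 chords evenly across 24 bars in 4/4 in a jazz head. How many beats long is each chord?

3 beats

24 bars × 4 beats/bar = 96 beats total.
96 beats ÷ 32 chords = 3 beats per chord.
(That is a dotted half note.)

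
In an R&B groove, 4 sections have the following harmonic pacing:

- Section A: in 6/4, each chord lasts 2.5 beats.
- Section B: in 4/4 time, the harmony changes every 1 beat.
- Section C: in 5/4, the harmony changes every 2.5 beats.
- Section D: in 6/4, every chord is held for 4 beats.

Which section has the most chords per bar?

A: 6 beats/bar ÷ 2.5 beats/chord = 2.4 chords/bar.
B: 4 beats/bar ÷ 1 beat/chord = 4 chords/bar.
C: 5 beats/bar ÷ 2.5 beats/chord = 2 chords/bar.
D: 6 beats/bar ÷ 4 beats/chord = 1.5 chords/bar.
Fastest is B at 4 chords/bar.

Section B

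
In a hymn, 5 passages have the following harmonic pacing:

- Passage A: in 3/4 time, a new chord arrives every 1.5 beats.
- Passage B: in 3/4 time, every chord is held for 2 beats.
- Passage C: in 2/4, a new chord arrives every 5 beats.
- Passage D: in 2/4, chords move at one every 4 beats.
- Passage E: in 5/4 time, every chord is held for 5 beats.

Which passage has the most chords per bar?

Passage A

A: each chord is 1.5 beats in 3/4, so 2 per bar.
B: each chord is 2 beats in 3/4, so 1.5 per bar.
C: each chord is 5 beats in 2/4, so 0.4 per bar.
D: each chord is 4 beats in 2/4, so 0.5 per bar.
E: each chord is 5 beats in 5/4, so 1 per bar.
Fastest is A at 2 chords/bar.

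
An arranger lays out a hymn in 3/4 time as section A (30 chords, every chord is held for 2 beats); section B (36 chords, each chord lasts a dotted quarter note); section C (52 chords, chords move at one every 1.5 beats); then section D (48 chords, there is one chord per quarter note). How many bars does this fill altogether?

A: 30 × 2 = 60 beats = 20 bars.
B: 36 × 1.5 = 54 beats = 18 bars.
C: 52 × 1.5 = 78 beats = 26 bars.
D: 48 × 1 = 48 beats = 16 bars.
Total: 20 + 18 + 26 + 16 = 80 bars.

80 bars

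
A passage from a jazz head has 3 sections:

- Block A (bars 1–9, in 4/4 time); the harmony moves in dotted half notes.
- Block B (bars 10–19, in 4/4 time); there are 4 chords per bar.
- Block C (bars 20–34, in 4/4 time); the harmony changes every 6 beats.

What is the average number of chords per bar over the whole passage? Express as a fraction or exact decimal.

31/17 chords per bar

A: 9 × 4 = 36 beats ÷ 3 = 12 chords.
B: 10 × 4 = 40 beats ÷ 1 = 40 chords.
C: 15 × 4 = 60 beats ÷ 6 = 10 chords.
Overall: 62 chords over 34 bars → 62/34 = 31/17 chords per bar.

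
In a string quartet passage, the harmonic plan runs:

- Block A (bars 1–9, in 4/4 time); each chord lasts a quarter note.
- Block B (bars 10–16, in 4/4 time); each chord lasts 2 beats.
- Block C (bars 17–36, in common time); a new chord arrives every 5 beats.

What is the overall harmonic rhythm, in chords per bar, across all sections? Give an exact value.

A: 9 bars of 4 beats is 36 beats; at 1 beat each that's 36 chords.
B: 7 bars of 4 beats is 28 beats; at 2 beats each that's 14 chords.
C: 20 bars of 4 beats is 80 beats; at 5 beats each that's 16 chords.
Overall: 66 chords over 36 bars → 66/36 = 11/6 chords per bar.

11/6 chords per bar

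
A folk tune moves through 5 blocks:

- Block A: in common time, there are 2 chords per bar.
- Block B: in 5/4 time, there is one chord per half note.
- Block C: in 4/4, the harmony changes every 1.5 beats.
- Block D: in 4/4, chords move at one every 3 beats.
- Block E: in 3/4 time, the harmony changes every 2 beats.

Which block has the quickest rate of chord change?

Block C

A: each chord is 2 beats in 4/4, so 2 per bar.
B: each chord is 2 beats in 5/4, so 2.5 per bar.
C: each chord is 1.5 beats in 4/4, so 8/3 per bar.
D: each chord is 3 beats in 4/4, so 4/3 per bar.
E: each chord is 2 beats in 3/4, so 1.5 per bar.
Fastest is C at 8/3 chords/bar.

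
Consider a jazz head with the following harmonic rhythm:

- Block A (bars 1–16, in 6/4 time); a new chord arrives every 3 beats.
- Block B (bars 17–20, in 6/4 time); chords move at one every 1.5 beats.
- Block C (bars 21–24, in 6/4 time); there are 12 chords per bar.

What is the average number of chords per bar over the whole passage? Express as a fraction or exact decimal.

A: 16 × 6 = 96 beats ÷ 3 = 32 chords.
B: 4 × 6 = 24 beats ÷ 1.5 = 16 chords.
C: 4 × 6 = 24 beats ÷ 0.5 = 48 chords.
Overall: 96 chords over 24 bars → 96/24 = 4 chords per bar.

4 chords per bar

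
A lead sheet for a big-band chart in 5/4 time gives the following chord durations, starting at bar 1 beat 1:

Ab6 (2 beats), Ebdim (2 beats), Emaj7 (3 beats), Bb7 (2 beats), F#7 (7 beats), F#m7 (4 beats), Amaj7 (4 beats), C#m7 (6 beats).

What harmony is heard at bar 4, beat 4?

Beat 4 of bar 4 is beat (4−1)×5 + 4 = 19 overall.
Running totals: Ab6 ends at 2, Ebdim ends at 4, Emaj7 ends at 7, Bb7 ends at 9, F#7 ends at 16, F#m7 ends at 20.
Beat 19 falls within F#m7.

F#m7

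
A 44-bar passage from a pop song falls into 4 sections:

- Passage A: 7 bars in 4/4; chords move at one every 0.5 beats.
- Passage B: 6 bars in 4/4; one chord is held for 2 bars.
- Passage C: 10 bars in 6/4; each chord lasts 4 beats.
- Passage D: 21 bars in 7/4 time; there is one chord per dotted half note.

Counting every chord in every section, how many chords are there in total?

123 chords

A: 7·4 = 28 beats, 28/0.5 = 56 chords.
B: 6·4 = 24 beats, 24/8 = 3 chords.
C: 10·6 = 60 beats, 60/4 = 15 chords.
D: 21·7 = 147 beats, 147/3 = 49 chords.
Total: 56 + 3 + 15 + 49 = 123.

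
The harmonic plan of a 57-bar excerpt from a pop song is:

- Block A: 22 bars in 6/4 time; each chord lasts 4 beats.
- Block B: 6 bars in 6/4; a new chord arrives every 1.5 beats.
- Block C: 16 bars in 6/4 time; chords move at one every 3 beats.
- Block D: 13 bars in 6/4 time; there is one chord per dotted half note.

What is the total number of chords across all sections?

115 chords

A: 22·6 = 132 beats, 132/4 = 33 chords.
B: 6·6 = 36 beats, 36/1.5 = 24 chords.
C: 16·6 = 96 beats, 96/3 = 32 chords.
D: 13·6 = 78 beats, 78/3 = 26 chords.
Total: 33 + 24 + 32 + 26 = 115.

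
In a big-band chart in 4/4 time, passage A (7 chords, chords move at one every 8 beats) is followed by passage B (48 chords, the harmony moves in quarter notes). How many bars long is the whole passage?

A: 7 × 8 = 56 beats = 14 bars.
B: 48 × 1 = 48 beats = 12 bars.
Total: 14 + 12 = 26 bars.

26 bars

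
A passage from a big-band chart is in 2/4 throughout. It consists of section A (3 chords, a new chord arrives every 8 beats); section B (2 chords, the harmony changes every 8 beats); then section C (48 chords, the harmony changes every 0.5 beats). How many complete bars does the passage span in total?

32 bars

A: 3 × 8 = 24 beats = 12 bars.
B: 2 × 8 = 16 beats = 8 bars.
C: 48 × 0.5 = 24 beats = 12 bars.
Total: 12 + 8 + 12 = 32 bars.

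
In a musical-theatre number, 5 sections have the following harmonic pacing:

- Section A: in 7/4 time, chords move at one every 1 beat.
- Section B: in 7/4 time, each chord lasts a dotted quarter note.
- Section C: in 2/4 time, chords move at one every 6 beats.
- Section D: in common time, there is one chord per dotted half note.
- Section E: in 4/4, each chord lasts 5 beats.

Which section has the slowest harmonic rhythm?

A: 7 beats/bar ÷ 1 beat/chord = 7 chords/bar.
B: 7 beats/bar ÷ 1.5 beats/chord = 14/3 chords/bar.
C: 2 beats/bar ÷ 6 beats/chord = 1/3 chords/bar.
D: 4 beats/bar ÷ 3 beats/chord = 4/3 chords/bar.
E: 4 beats/bar ÷ 5 beats/chord = 0.8 chords/bar.
Slowest is C at 1/3 chords/bar.

Section C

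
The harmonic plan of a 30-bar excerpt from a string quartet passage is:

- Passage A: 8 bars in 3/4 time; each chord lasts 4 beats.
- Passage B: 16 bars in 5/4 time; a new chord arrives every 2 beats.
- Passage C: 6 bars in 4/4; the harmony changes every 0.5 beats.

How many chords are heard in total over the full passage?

A: 8·3 = 24 beats, 24/4 = 6 chords.
B: 16·5 = 80 beats, 80/2 = 40 chords.
C: 6·4 = 24 beats, 24/0.5 = 48 chords.
Total: 6 + 40 + 48 = 94.

94 chords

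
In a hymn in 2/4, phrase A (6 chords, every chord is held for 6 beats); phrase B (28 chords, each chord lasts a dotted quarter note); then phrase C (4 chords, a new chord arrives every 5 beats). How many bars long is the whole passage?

49 bars

A: 6 × 6 = 36 beats = 18 bars.
B: 28 × 1.5 = 42 beats = 21 bars.
C: 4 × 5 = 20 beats = 10 bars.
Total: 18 + 21 + 10 = 49 bars.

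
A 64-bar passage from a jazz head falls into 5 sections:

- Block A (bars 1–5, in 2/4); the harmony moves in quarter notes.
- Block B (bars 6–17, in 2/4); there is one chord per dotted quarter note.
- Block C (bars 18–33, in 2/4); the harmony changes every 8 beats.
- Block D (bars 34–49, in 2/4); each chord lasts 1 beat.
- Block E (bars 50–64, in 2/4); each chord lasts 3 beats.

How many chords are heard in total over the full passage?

A has 10 beats and chords last 1 each, so 10 chords.
B has 24 beats and chords last 1.5 each, so 16 chords.
C has 32 beats and chords last 8 each, so 4 chords.
D has 32 beats and chords last 1 each, so 32 chords.
E has 30 beats and chords last 3 each, so 10 chords.
Total: 10 + 16 + 4 + 32 + 10 = 72.

72 chords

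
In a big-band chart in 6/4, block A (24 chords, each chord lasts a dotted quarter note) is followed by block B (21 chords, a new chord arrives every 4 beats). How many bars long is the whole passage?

20 bars

A: 24 × 1.5 = 36 beats = 6 bars.
B: 21 × 4 = 84 beats = 14 bars.
Total: 6 + 14 = 20 bars.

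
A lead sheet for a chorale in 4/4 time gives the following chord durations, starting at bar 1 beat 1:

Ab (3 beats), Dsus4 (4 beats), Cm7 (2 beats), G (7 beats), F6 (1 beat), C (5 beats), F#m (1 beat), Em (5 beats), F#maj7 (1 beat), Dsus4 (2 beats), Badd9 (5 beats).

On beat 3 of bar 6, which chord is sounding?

F#m

Beat 3 of bar 6 is beat (6−1)×4 + 3 = 23 overall.
Running totals: Ab ends at 3, Dsus4 ends at 7, Cm7 ends at 9, G ends at 16, F6 ends at 17, C ends at 22, F#m ends at 23.
Beat 23 falls within F#m.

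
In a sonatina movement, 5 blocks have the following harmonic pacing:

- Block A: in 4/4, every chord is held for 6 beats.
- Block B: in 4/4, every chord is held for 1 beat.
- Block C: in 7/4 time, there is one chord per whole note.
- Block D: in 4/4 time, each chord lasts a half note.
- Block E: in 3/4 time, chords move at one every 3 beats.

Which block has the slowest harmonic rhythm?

Block A

A: 4/6 = 2/3 chords/bar.
B: 4/1 = 4 chords/bar.
C: 7/4 = 1.75 chords/bar.
D: 4/2 = 2 chords/bar.
E: 3/3 = 1 chord/bar.
Slowest is A at 2/3 chords/bar.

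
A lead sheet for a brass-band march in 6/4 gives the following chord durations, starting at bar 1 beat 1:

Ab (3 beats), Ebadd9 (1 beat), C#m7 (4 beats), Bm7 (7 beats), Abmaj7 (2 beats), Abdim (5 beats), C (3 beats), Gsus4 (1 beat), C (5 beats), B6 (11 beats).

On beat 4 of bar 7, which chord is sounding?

Beat 4 of bar 7 is beat (7−1)×6 + 4 = 40 overall.
Running totals: Ab ends at 3, Ebadd9 ends at 4, C#m7 ends at 8, Bm7 ends at 15, Abmaj7 ends at 17, Abdim ends at 22, C ends at 25, Gsus4 ends at 26, C ends at 31, B6 ends at 42.
Beat 40 falls within B6.

B6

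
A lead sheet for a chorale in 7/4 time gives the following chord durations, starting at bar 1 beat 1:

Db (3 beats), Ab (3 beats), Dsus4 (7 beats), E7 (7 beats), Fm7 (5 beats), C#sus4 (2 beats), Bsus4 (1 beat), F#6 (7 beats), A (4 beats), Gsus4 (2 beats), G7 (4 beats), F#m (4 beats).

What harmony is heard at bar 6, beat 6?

Beat 6 of bar 6 is beat (6−1)×7 + 6 = 41 overall.
Running totals: Db ends at 3, Ab ends at 6, Dsus4 ends at 13, E7 ends at 20, Fm7 ends at 25, C#sus4 ends at 27, Bsus4 ends at 28, F#6 ends at 35, A ends at 39, Gsus4 ends at 41.
Beat 41 falls within Gsus4.

Gsus4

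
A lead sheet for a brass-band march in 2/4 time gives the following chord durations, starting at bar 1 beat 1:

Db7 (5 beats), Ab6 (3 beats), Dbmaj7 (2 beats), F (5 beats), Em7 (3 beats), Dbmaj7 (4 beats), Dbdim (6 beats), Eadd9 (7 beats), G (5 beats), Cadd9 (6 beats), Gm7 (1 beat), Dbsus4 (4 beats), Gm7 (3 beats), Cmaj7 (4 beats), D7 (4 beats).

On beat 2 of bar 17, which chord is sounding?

Beat 2 of bar 17 is beat (17−1)×2 + 2 = 34 overall.
Running totals: Db7 ends at 5, Ab6 ends at 8, Dbmaj7 ends at 10, F ends at 15, Em7 ends at 18, Dbmaj7 ends at 22, Dbdim ends at 28, Eadd9 ends at 35.
Beat 34 falls within Eadd9.

Eadd9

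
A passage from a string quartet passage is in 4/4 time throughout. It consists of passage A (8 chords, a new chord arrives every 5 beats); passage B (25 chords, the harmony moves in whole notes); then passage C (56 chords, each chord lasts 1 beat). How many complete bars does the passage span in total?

49 bars

A: 8 × 5 = 40 beats = 10 bars.
B: 25 × 4 = 100 beats = 25 bars.
C: 56 × 1 = 56 beats = 14 bars.
Total: 10 + 25 + 14 = 49 bars.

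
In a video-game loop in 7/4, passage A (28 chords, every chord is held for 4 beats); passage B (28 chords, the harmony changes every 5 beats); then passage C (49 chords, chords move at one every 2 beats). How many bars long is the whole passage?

50 bars

A: 28 × 4 = 112 beats = 16 bars.
B: 28 × 5 = 140 beats = 20 bars.
C: 49 × 2 = 98 beats = 14 bars.
Total: 16 + 20 + 14 = 50 bars.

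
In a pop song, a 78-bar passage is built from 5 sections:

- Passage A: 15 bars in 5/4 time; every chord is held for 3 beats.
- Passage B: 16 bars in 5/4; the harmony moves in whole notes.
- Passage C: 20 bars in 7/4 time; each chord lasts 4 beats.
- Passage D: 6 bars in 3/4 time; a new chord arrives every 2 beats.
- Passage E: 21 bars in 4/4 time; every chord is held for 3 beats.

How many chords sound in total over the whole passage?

A has 75 beats and chords last 3 each, so 25 chords.
B has 80 beats and chords last 4 each, so 20 chords.
C has 140 beats and chords last 4 each, so 35 chords.
D has 18 beats and chords last 2 each, so 9 chords.
E has 84 beats and chords last 3 each, so 28 chords.
Total: 25 + 20 + 35 + 9 + 28 = 117.

117 chords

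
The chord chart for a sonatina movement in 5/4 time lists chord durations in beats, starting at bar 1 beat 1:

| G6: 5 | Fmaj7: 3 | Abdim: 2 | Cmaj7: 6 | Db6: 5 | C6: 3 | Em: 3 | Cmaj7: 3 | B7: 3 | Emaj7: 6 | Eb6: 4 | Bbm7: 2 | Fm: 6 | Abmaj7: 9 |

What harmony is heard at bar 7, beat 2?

Beat 2 of bar 7 is beat (7−1)×5 + 2 = 32 overall.
Running totals: G6 ends at 5, Fmaj7 ends at 8, Abdim ends at 10, Cmaj7 ends at 16, Db6 ends at 21, C6 ends at 24, Em ends at 27, Cmaj7 ends at 30, B7 ends at 33.
Beat 32 falls within B7.

B7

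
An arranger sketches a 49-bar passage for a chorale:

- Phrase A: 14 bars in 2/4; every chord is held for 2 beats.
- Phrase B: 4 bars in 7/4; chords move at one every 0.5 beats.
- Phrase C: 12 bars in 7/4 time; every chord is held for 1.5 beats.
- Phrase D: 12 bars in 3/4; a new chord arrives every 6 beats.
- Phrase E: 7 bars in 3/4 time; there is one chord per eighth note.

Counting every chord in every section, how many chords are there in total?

A: 14·2 = 28 beats, 28/2 = 14 chords.
B: 4·7 = 28 beats, 28/0.5 = 56 chords.
C: 12·7 = 84 beats, 84/1.5 = 56 chords.
D: 12·3 = 36 beats, 36/6 = 6 chords.
E: 7·3 = 21 beats, 21/0.5 = 42 chords.
Total: 14 + 56 + 56 + 6 + 42 = 174.

174 chords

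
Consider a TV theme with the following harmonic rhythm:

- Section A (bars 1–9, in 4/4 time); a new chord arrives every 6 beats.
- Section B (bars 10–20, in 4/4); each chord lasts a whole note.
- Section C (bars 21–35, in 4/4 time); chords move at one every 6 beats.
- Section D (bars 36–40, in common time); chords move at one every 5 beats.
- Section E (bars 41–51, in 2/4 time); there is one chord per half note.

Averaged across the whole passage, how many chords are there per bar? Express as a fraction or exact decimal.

14/17 chords per bar

A: 9 × 4 = 36 beats ÷ 6 = 6 chords.
B: 11 × 4 = 44 beats ÷ 4 = 11 chords.
C: 15 × 4 = 60 beats ÷ 6 = 10 chords.
D: 5 × 4 = 20 beats ÷ 5 = 4 chords.
E: 11 × 2 = 22 beats ÷ 2 = 11 chords.
Overall: 42 chords over 51 bars → 42/51 = 14/17 chords per bar.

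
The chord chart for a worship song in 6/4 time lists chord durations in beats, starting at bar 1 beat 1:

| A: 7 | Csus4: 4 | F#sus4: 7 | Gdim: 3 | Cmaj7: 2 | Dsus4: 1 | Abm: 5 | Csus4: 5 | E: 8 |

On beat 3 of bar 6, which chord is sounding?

Beat 3 of bar 6 is beat (6−1)×6 + 3 = 33 overall.
Running totals: A ends at 7, Csus4 ends at 11, F#sus4 ends at 18, Gdim ends at 21, Cmaj7 ends at 23, Dsus4 ends at 24, Abm ends at 29, Csus4 ends at 34.
Beat 33 falls within Csus4.

Csus4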